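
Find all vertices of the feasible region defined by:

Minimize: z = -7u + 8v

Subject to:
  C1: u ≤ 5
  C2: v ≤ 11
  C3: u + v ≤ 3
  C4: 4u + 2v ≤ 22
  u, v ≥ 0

(0, 0), (3, 0), (0, 3)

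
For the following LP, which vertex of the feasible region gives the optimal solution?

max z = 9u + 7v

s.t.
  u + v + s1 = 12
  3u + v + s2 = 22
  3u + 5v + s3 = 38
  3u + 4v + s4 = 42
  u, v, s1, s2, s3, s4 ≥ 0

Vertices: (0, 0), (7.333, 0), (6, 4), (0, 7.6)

Evaluate the objective at each vertex of the feasible region:
  z(0, 0) = 0
  z(7.333, 0) = 66
  z(6, 4) = 82  ←
  z(0, 7.6) = 53.2
The maximum is at u = 6, v = 4.

(6, 4)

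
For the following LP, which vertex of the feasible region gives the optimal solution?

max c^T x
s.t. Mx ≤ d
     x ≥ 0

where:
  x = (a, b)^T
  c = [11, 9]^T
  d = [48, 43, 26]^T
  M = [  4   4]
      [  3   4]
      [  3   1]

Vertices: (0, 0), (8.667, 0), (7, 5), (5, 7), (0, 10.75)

Evaluate the objective at each vertex of the feasible region:
  z(0, 0) = 0
  z(8.667, 0) = 95.33
  z(7, 5) = 122  ←
  z(5, 7) = 118
  z(0, 10.75) = 96.75
The maximum is at a = 7, b = 5.

(7, 5)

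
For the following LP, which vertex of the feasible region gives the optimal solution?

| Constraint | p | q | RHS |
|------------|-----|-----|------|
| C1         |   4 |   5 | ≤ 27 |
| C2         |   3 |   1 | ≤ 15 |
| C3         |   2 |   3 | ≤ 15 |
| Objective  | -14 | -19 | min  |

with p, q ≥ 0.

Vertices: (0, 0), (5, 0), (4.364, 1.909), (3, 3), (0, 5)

Evaluate the objective at each vertex of the feasible region:
  z(0, 0) = 0
  z(5, 0) = -70
  z(4.364, 1.909) = -97.36
  z(3, 3) = -99  ←
  z(0, 5) = -95
The minimum is at p = 3, q = 3.

(3, 3)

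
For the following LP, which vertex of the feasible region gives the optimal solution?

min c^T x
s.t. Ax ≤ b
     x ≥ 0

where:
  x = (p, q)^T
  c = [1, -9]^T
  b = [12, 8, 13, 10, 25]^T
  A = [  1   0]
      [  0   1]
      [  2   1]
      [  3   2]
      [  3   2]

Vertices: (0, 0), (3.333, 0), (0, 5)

Evaluate the objective at each vertex of the feasible region:
  z(0, 0) = 0
  z(3.333, 0) = 3.333
  z(0, 5) = -45  ←
The minimum is at p = 0, q = 5.

(0, 5)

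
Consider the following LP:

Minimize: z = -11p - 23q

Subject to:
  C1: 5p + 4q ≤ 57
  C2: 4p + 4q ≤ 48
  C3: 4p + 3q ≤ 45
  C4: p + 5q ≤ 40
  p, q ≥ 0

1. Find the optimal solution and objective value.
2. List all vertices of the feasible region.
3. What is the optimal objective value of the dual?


1. p = 5, q = 7, z = -216
2. (0, 0), (11.25, 0), (9, 3), (5, 7), (0, 8)
3. -216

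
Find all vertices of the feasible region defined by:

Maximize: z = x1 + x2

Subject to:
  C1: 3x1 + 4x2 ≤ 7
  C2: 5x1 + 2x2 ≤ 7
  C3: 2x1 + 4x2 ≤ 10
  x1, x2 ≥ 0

(0, 0), (1.4, 0), (1, 1), (0, 1.75)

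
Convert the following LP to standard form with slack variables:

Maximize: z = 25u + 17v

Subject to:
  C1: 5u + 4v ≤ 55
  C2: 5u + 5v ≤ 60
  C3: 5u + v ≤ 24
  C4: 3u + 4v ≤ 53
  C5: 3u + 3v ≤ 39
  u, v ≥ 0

max z = 25u + 17v

s.t.
  5u + 4v + s1 = 55
  5u + 5v + s2 = 60
  5u + v + s3 = 24
  3u + 4v + s4 = 53
  3u + 3v + s5 = 39
  u, v, s1, s2, s3, s4, s5 ≥ 0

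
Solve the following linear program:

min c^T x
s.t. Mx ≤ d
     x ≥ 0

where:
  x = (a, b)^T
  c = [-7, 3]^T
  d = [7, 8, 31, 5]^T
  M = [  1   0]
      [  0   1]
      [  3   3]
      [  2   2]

Evaluate the objective at each vertex of the feasible region:
  z(0, 0) = 0
  z(2.5, 0) = -17.5  ←
  z(0, 2.5) = 7.5
The minimum is at a = 2.5, b = 0.

a = 2.5, b = 0, z = -17.5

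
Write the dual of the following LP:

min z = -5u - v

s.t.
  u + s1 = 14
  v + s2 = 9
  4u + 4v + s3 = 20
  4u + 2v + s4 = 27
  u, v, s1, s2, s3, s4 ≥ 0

Primal min cᵀx s.t. Ax ≤ b, x ≥ 0  →  Dual max −bᵀy s.t. Aᵀy ≥ −c, y ≥ 0.

Maximize: z = -14y1 - 9y2 - 20y3 - 27y4

Subject to:
  y1 + 4y3 + 4y4 ≥ 5
  y2 + 4y3 + 2y4 ≥ 1
  y1, y2, y3, y4 ≥ 0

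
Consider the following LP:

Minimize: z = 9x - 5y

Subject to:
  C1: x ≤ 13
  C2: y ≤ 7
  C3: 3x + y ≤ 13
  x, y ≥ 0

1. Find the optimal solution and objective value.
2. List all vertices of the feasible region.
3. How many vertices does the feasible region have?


1. x = 0, y = 7, z = -35
2. (0, 0), (4.333, 0), (2, 7), (0, 7)
3. 4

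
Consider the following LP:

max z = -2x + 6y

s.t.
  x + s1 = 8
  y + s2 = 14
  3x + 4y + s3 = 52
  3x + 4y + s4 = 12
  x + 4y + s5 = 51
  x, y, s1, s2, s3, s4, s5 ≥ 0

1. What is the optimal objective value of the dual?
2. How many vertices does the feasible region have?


1. 18
2. 3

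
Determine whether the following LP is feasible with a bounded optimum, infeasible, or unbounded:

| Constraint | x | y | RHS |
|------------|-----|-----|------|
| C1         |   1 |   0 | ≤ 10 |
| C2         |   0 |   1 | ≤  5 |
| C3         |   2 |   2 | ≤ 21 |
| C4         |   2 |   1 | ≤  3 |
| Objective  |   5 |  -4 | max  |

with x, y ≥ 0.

Feasible with a bounded optimal solution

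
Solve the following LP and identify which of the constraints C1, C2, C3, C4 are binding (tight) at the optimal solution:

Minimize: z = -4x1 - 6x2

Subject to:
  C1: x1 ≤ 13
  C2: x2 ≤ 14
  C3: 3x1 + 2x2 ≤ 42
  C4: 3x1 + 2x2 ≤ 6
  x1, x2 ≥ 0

At x1 = 0, x2 = 3, compute slack b - a·x for each constraint:
  C1: 13 − 0 = 13  (slack)
  C2: 14 − 3 = 11  (slack)
  C3: 42 − 6 = 36  (slack)
  C4: 6 − 6 = 0  (binding)

Optimal: x1 = 0, x2 = 3
Binding: C4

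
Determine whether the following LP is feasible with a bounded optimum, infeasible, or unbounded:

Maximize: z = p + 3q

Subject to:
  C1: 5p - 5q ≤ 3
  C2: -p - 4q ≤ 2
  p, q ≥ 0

Unbounded (objective can increase without bound)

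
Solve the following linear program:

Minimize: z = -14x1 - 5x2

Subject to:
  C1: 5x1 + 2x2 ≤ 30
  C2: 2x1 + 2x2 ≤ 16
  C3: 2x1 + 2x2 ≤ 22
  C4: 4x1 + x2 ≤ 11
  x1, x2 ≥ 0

Evaluate the objective at each vertex of the feasible region:
  z(0, 0) = 0
  z(2.75, 0) = -38.5
  z(1, 7) = -49  ←
  z(0, 8) = -40
The minimum is at x1 = 1, x2 = 7.

x1 = 1, x2 = 7, z = -49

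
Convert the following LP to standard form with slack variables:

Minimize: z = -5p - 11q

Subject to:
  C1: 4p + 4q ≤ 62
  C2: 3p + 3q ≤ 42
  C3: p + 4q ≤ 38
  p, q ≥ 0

min z = -5p - 11q

s.t.
  4p + 4q + s1 = 62
  3p + 3q + s2 = 42
  p + 4q + s3 = 38
  p, q, s1, s2, s3 ≥ 0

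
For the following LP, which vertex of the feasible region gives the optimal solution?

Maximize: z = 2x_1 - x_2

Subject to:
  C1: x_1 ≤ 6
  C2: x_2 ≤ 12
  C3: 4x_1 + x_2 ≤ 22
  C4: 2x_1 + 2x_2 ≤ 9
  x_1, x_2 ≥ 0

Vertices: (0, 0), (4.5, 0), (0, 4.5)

Evaluate the objective at each vertex of the feasible region:
  z(0, 0) = 0
  z(4.5, 0) = 9  ←
  z(0, 4.5) = -4.5
The maximum is at x_1 = 4.5, x_2 = 0.

(4.5, 0)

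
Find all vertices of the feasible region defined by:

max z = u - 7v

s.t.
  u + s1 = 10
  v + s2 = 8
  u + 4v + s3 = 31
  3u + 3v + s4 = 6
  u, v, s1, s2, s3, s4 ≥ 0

(0, 0), (2, 0), (0, 2)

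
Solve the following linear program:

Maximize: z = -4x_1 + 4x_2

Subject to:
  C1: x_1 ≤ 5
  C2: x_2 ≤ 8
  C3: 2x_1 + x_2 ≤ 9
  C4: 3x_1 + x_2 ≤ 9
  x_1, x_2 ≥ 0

Evaluate the objective at each vertex of the feasible region:
  z(0, 0) = 0
  z(3, 0) = -12
  z(0.3333, 8) = 30.67
  z(0, 8) = 32  ←
The maximum is at x_1 = 0, x_2 = 8.

x_1 = 0, x_2 = 8, z = 32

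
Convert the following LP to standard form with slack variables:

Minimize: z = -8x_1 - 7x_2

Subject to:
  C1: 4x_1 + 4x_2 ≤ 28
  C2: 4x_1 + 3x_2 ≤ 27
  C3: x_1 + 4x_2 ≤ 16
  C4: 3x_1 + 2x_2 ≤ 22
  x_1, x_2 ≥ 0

min z = -8x_1 - 7x_2

s.t.
  4x_1 + 4x_2 + s1 = 28
  4x_1 + 3x_2 + s2 = 27
  x_1 + 4x_2 + s3 = 16
  3x_1 + 2x_2 + s4 = 22
  x_1, x_2, s1, s2, s3, s4 ≥ 0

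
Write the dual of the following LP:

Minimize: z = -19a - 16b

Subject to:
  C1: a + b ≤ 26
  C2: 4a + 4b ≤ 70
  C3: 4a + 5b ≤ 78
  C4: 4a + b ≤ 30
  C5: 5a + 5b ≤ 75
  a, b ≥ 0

Primal min cᵀx s.t. Ax ≤ b, x ≥ 0  →  Dual max −bᵀy s.t. Aᵀy ≥ −c, y ≥ 0.

Maximize: z = -26y1 - 70y2 - 78y3 - 30y4 - 75y5

Subject to:
  y1 + 4y2 + 4y3 + 4y4 + 5y5 ≥ 19
  y1 + 4y2 + 5y3 + y4 + 5y5 ≥ 16
  y1, y2, y3, y4, y5 ≥ 0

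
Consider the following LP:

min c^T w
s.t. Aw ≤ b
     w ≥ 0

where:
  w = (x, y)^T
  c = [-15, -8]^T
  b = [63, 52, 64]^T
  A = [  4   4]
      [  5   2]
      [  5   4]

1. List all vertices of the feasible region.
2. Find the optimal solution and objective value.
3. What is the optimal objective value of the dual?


1. (0, 0), (10.4, 0), (8, 6), (1, 14.75), (0, 15.75)
2. x = 8, y = 6, z = -168
3. -168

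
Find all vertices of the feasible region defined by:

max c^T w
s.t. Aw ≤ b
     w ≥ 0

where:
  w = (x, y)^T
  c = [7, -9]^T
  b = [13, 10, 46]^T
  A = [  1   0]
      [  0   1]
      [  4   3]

(0, 0), (11.5, 0), (4, 10), (0, 10)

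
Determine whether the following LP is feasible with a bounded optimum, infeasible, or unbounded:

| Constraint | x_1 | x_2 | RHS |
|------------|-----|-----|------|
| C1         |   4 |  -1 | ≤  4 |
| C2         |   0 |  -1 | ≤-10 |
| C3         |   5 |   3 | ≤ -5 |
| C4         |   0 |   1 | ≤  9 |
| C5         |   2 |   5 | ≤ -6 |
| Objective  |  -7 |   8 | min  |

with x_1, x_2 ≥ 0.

Infeasible (no feasible solution exists)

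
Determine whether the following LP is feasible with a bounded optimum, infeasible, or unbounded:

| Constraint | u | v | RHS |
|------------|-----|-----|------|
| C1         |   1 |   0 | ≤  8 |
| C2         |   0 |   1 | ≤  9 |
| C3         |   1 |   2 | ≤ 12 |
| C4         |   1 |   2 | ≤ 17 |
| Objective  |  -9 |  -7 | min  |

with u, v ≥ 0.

Feasible with a bounded optimal solution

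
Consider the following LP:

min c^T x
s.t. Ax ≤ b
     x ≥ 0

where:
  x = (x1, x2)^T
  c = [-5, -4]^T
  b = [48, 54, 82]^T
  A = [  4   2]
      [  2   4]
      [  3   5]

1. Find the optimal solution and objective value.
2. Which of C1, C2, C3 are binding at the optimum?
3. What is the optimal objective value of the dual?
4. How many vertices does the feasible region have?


1. x1 = 7, x2 = 10, z = -75
2. C1, C2
3. -75
4. 4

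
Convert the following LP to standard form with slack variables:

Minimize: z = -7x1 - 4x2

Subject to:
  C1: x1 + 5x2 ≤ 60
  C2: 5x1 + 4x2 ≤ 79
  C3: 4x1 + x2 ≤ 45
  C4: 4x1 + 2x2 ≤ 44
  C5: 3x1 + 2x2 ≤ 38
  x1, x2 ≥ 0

min z = -7x1 - 4x2

s.t.
  x1 + 5x2 + s1 = 60
  5x1 + 4x2 + s2 = 79
  4x1 + x2 + s3 = 45
  4x1 + 2x2 + s4 = 44
  3x1 + 2x2 + s5 = 38
  x1, x2, s1, s2, s3, s4, s5 ≥ 0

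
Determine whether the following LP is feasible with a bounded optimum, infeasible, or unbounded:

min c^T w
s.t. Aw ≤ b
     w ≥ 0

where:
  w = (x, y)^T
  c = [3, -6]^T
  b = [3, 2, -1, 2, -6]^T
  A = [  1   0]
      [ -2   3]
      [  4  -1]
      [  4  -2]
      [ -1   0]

Infeasible (no feasible solution exists)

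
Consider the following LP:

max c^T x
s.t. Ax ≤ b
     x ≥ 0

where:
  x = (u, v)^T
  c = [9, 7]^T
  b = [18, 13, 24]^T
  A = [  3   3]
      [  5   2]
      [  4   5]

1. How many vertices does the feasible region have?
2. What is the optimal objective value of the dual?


1. 4
2. 37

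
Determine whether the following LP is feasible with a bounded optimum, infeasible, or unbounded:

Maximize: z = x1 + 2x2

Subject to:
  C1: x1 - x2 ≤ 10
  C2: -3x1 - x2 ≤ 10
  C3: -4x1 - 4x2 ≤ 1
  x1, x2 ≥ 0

Unbounded (objective can increase without bound)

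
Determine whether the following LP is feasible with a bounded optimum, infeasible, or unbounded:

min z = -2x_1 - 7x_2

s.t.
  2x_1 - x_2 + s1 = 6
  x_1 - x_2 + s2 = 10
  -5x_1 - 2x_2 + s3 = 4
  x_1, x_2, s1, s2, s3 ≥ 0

Unbounded (objective can decrease without bound)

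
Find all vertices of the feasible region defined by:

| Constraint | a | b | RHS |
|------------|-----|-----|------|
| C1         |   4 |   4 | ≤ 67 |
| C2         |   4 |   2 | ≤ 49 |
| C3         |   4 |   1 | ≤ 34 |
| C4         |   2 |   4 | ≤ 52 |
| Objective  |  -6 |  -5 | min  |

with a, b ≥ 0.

(0, 0), (8.5, 0), (6, 10), (0, 13)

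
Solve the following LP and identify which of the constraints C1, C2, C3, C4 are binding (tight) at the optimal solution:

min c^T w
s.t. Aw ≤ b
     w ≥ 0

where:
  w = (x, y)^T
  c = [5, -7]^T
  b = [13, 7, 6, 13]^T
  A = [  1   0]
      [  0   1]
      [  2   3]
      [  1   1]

At x = 0, y = 2, compute slack b - a·x for each constraint:
  C1: 13 − 0 = 13  (slack)
  C2: 7 − 2 = 5  (slack)
  C3: 6 − 6 = 0  (binding)
  C4: 13 − 2 = 11  (slack)

Optimal: x = 0, y = 2
Binding: C3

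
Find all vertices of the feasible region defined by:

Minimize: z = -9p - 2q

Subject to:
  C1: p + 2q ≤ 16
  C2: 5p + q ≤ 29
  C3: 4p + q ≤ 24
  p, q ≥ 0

(0, 0), (5.8, 0), (5, 4), (4.571, 5.714), (0, 8)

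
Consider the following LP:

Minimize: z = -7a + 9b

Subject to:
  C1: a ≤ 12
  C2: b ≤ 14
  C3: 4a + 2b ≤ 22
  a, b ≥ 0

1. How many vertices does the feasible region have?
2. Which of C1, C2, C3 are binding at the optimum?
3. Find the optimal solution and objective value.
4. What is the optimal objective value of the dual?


1. 3
2. C3
3. a = 5.5, b = 0, z = -38.5
4. -38.5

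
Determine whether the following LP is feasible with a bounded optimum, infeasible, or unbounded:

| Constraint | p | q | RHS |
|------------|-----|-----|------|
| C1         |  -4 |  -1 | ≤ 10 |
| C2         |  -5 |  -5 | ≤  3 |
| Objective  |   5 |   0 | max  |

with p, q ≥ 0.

Unbounded (objective can increase without bound)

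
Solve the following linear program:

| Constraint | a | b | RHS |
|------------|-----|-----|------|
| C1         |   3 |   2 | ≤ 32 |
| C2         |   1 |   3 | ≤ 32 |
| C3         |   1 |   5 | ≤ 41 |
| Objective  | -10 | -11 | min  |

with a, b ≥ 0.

Evaluate the objective at each vertex of the feasible region:
  z(0, 0) = 0
  z(10.67, 0) = -106.7
  z(6, 7) = -137  ←
  z(0, 8.2) = -90.2
The minimum is at a = 6, b = 7.

a = 6, b = 7, z = -137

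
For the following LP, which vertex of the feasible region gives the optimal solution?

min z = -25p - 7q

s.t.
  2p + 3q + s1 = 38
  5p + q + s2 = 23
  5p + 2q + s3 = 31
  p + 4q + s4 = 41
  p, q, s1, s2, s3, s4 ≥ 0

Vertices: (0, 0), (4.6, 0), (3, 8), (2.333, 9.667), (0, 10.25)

Evaluate the objective at each vertex of the feasible region:
  z(0, 0) = 0
  z(4.6, 0) = -115
  z(3, 8) = -131  ←
  z(2.333, 9.667) = -126
  z(0, 10.25) = -71.75
The minimum is at p = 3, q = 8.

(3, 8)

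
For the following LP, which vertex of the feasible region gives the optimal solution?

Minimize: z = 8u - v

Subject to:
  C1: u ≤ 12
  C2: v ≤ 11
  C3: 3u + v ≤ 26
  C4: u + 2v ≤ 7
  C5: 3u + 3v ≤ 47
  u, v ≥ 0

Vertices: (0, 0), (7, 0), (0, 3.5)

Evaluate the objective at each vertex of the feasible region:
  z(0, 0) = 0
  z(7, 0) = 56
  z(0, 3.5) = -3.5  ←
The minimum is at u = 0, v = 3.5.

(0, 3.5)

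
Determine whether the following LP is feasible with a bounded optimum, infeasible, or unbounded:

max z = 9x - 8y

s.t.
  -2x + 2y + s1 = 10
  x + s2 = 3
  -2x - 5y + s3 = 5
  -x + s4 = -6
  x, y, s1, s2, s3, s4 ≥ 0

Infeasible (no feasible solution exists)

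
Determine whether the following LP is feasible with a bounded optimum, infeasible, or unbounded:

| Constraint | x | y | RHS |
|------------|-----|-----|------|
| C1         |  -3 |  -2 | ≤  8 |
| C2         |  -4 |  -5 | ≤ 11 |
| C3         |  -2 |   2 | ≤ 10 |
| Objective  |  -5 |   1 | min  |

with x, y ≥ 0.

Unbounded (objective can decrease without bound)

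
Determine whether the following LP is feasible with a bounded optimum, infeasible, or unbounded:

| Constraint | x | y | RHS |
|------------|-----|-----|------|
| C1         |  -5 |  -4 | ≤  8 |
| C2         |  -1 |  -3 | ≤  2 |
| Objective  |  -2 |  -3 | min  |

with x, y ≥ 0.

Unbounded (objective can decrease without bound)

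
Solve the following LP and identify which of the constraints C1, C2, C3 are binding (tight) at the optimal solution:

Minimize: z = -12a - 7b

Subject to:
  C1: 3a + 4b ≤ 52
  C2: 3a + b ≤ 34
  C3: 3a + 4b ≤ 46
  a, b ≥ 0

At a = 10, b = 4, compute slack b - a·x for each constraint:
  C1: 52 − 46 = 6  (slack)
  C2: 34 − 34 = 0  (binding)
  C3: 46 − 46 = 0  (binding)

Optimal: a = 10, b = 4
Binding: C2, C3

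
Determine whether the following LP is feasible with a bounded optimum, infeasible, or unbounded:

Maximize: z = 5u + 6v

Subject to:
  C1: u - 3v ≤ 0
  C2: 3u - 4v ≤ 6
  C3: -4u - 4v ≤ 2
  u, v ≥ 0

Unbounded (objective can increase without bound)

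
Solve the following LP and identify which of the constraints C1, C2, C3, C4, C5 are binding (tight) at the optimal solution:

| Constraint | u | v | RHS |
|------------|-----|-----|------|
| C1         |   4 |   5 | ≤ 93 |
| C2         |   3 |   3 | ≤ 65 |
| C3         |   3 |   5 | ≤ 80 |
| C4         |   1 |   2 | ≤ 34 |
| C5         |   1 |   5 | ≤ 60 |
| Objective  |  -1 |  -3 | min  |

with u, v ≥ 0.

At u = 10, v = 10, compute slack b - a·x for each constraint:
  C1: 93 − 90 = 3  (slack)
  C2: 65 − 60 = 5  (slack)
  C3: 80 − 80 = 0  (binding)
  C4: 34 − 30 = 4  (slack)
  C5: 60 − 60 = 0  (binding)

Optimal: u = 10, v = 10
Binding: C3, C5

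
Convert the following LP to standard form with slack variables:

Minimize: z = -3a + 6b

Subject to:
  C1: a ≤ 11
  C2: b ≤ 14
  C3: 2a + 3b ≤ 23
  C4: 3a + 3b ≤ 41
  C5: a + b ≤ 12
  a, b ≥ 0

min z = -3a + 6b

s.t.
  a + s1 = 11
  b + s2 = 14
  2a + 3b + s3 = 23
  3a + 3b + s4 = 41
  a + b + s5 = 12
  a, b, s1, s2, s3, s4, s5 ≥ 0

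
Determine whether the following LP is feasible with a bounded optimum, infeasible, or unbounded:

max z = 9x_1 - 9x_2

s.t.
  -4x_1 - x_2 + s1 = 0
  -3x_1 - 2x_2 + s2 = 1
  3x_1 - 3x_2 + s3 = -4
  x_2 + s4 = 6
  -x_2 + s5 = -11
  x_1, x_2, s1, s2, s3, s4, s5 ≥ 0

Infeasible (no feasible solution exists)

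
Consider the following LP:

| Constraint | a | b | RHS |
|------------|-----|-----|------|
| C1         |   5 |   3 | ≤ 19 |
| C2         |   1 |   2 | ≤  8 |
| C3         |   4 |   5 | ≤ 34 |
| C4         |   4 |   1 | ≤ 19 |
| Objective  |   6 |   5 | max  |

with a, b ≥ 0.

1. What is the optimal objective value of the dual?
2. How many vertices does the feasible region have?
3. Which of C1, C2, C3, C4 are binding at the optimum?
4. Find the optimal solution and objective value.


1. 27
2. 4
3. C1, C2
4. a = 2, b = 3, z = 27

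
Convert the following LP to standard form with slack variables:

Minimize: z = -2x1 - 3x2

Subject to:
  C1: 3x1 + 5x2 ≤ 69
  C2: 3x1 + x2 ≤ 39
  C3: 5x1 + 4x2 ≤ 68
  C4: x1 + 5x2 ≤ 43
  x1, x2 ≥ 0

min z = -2x1 - 3x2

s.t.
  3x1 + 5x2 + s1 = 69
  3x1 + x2 + s2 = 39
  5x1 + 4x2 + s3 = 68
  x1 + 5x2 + s4 = 43
  x1, x2, s1, s2, s3, s4 ≥ 0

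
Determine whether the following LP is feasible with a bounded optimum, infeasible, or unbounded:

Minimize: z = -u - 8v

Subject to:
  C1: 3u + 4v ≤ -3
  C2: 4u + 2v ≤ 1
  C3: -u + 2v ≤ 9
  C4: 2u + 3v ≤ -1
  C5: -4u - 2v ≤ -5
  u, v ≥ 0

Infeasible (no feasible solution exists)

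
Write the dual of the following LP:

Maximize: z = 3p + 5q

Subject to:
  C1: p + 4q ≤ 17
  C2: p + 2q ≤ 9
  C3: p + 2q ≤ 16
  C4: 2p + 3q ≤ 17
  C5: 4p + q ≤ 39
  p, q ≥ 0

Primal max cᵀx s.t. Ax ≤ b, x ≥ 0  →  Dual min bᵀy s.t. Aᵀy ≥ c, y ≥ 0.

Minimize: z = 17y1 + 9y2 + 16y3 + 17y4 + 39y5

Subject to:
  y1 + y2 + y3 + 2y4 + 4y5 ≥ 3
  4y1 + 2y2 + 2y3 + 3y4 + y5 ≥ 5
  y1, y2, y3, y4, y5 ≥ 0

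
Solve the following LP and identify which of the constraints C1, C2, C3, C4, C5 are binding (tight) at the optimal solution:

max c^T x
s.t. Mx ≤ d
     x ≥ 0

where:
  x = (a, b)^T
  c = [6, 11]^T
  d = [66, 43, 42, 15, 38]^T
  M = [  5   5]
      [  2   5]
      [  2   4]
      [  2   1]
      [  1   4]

At a = 4, b = 7, compute slack b - a·x for each constraint:
  C1: 66 − 55 = 11  (slack)
  C2: 43 − 43 = 0  (binding)
  C3: 42 − 36 = 6  (slack)
  C4: 15 − 15 = 0  (binding)
  C5: 38 − 32 = 6  (slack)

Optimal: a = 4, b = 7
Binding: C2, C4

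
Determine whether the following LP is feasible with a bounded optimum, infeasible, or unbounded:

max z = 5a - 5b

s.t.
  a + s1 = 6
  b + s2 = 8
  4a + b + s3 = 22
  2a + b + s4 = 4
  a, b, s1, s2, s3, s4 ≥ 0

Feasible with a bounded optimal solution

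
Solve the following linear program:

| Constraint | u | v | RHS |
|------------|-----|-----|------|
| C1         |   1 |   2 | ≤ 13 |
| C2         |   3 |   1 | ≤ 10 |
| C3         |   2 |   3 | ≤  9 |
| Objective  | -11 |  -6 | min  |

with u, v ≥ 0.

Evaluate the objective at each vertex of the feasible region:
  z(0, 0) = 0
  z(3.333, 0) = -36.67
  z(3, 1) = -39  ←
  z(0, 3) = -18
The minimum is at u = 3, v = 1.

u = 3, v = 1, z = -39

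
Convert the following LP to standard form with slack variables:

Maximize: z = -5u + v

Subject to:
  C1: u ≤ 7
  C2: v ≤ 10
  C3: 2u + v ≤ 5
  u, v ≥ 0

max z = -5u + v

s.t.
  u + s1 = 7
  v + s2 = 10
  2u + v + s3 = 5
  u, v, s1, s2, s3 ≥ 0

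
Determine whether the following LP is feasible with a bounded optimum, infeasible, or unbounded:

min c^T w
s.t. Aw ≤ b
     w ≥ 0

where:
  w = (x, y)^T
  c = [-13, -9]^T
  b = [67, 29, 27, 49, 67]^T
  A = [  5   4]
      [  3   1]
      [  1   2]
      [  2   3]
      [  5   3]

Feasible with a bounded optimal solution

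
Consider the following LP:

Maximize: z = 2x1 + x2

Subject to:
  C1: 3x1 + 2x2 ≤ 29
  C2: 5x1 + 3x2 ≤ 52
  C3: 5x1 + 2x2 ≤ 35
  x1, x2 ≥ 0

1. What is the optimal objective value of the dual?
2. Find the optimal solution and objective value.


1. 16
2. x1 = 3, x2 = 10, z = 16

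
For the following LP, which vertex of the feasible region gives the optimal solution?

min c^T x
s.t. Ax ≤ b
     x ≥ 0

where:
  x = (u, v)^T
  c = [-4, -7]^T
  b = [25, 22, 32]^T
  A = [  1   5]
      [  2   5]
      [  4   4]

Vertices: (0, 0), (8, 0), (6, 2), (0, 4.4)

Evaluate the objective at each vertex of the feasible region:
  z(0, 0) = 0
  z(8, 0) = -32
  z(6, 2) = -38  ←
  z(0, 4.4) = -30.8
The minimum is at u = 6, v = 2.

(6, 2)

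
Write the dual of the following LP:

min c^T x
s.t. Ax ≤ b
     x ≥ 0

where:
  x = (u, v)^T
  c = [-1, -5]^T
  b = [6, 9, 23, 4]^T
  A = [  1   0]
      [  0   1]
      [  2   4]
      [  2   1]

Primal min cᵀx s.t. Ax ≤ b, x ≥ 0  →  Dual max −bᵀy s.t. Aᵀy ≥ −c, y ≥ 0.

Maximize: z = -6y1 - 9y2 - 23y3 - 4y4

Subject to:
  y1 + 2y3 + 2y4 ≥ 1
  y2 + 4y3 + y4 ≥ 5
  y1, y2, y3, y4 ≥ 0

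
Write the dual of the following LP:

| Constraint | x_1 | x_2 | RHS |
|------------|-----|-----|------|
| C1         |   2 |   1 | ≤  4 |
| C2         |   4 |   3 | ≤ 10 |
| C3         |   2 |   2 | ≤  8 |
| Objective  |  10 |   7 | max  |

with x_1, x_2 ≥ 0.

Primal max cᵀx s.t. Ax ≤ b, x ≥ 0  →  Dual min bᵀy s.t. Aᵀy ≥ c, y ≥ 0.

Minimize: z = 4y1 + 10y2 + 8y3

Subject to:
  2y1 + 4y2 + 2y3 ≥ 10
  y1 + 3y2 + 2y3 ≥ 7
  y1, y2, y3 ≥ 0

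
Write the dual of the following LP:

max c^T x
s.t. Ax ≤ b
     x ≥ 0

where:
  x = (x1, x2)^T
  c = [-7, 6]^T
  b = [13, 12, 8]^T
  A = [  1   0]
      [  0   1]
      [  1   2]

Primal max cᵀx s.t. Ax ≤ b, x ≥ 0  →  Dual min bᵀy s.t. Aᵀy ≥ c, y ≥ 0.

Minimize: z = 13y1 + 12y2 + 8y3

Subject to:
  y1 + y3 ≥ -7
  y2 + 2y3 ≥ 6
  y1, y2, y3 ≥ 0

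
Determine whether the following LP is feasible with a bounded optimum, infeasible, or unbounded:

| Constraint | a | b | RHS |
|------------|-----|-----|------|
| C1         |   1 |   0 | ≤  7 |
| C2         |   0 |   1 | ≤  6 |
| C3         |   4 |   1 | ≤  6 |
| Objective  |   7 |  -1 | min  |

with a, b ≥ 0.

Feasible with a bounded optimal solution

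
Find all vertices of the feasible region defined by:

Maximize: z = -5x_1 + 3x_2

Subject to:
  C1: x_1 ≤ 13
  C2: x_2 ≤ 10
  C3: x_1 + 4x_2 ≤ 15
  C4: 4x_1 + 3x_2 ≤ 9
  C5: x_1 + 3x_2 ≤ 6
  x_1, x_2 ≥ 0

(0, 0), (2.25, 0), (1, 1.667), (0, 2)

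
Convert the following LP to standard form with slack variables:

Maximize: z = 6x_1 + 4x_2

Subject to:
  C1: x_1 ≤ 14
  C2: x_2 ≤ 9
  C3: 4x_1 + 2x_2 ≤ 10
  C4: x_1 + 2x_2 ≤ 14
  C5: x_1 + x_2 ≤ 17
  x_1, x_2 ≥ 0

max z = 6x_1 + 4x_2

s.t.
  x_1 + s1 = 14
  x_2 + s2 = 9
  4x_1 + 2x_2 + s3 = 10
  x_1 + 2x_2 + s4 = 14
  x_1 + x_2 + s5 = 17
  x_1, x_2, s1, s2, s3, s4, s5 ≥ 0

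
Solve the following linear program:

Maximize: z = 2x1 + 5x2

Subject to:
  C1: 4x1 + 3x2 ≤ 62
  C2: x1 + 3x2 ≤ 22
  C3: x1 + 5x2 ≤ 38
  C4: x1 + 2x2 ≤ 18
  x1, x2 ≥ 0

Evaluate the objective at each vertex of the feasible region:
  z(0, 0) = 0
  z(15.5, 0) = 31
  z(14, 2) = 38
  z(10, 4) = 40  ←
  z(0, 7.333) = 36.67
The maximum is at x1 = 10, x2 = 4.

x1 = 10, x2 = 4, z = 40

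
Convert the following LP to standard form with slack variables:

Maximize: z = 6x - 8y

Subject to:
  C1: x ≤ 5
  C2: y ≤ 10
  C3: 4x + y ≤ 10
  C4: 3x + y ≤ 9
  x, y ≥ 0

max z = 6x - 8y

s.t.
  x + s1 = 5
  y + s2 = 10
  4x + y + s3 = 10
  3x + y + s4 = 9
  x, y, s1, s2, s3, s4 ≥ 0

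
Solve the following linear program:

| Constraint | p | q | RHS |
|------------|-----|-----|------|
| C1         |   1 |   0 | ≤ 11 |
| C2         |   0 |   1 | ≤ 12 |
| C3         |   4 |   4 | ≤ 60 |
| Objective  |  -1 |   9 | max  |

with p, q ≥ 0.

Evaluate the objective at each vertex of the feasible region:
  z(0, 0) = 0
  z(11, 0) = -11
  z(11, 4) = 25
  z(3, 12) = 105
  z(0, 12) = 108  ←
The maximum is at p = 0, q = 12.

p = 0, q = 12, z = 108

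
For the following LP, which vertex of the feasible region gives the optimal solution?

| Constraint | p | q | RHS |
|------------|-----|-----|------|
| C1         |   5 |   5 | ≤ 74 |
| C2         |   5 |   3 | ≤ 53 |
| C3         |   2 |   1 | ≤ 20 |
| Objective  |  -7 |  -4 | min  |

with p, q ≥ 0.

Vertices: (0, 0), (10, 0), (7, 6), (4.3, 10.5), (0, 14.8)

Evaluate the objective at each vertex of the feasible region:
  z(0, 0) = 0
  z(10, 0) = -70
  z(7, 6) = -73  ←
  z(4.3, 10.5) = -72.1
  z(0, 14.8) = -59.2
The minimum is at p = 7, q = 6.

(7, 6)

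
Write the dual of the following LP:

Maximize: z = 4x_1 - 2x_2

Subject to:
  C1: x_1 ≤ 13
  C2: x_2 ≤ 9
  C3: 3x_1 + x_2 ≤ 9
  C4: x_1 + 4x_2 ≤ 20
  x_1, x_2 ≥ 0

Primal max cᵀx s.t. Ax ≤ b, x ≥ 0  →  Dual min bᵀy s.t. Aᵀy ≥ c, y ≥ 0.

Minimize: z = 13y1 + 9y2 + 9y3 + 20y4

Subject to:
  y1 + 3y3 + y4 ≥ 4
  y2 + y3 + 4y4 ≥ -2
  y1, y2, y3, y4 ≥ 0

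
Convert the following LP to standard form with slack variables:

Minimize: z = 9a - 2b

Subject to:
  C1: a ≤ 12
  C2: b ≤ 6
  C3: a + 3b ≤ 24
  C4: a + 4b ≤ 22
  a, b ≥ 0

min z = 9a - 2b

s.t.
  a + s1 = 12
  b + s2 = 6
  a + 3b + s3 = 24
  a + 4b + s4 = 22
  a, b, s1, s2, s3, s4 ≥ 0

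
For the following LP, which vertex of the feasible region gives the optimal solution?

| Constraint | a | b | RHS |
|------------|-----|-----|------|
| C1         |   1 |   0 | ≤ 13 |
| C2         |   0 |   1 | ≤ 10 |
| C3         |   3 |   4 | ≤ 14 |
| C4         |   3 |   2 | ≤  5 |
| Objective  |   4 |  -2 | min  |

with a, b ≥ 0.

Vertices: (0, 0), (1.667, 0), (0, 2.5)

Evaluate the objective at each vertex of the feasible region:
  z(0, 0) = 0
  z(1.667, 0) = 6.667
  z(0, 2.5) = -5  ←
The minimum is at a = 0, b = 2.5.

(0, 2.5)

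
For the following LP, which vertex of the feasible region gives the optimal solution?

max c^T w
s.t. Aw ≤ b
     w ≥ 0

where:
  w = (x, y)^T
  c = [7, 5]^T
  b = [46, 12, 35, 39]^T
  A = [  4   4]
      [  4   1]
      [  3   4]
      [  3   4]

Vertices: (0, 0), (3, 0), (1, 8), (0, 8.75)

Evaluate the objective at each vertex of the feasible region:
  z(0, 0) = 0
  z(3, 0) = 21
  z(1, 8) = 47  ←
  z(0, 8.75) = 43.75
The maximum is at x = 1, y = 8.

(1, 8)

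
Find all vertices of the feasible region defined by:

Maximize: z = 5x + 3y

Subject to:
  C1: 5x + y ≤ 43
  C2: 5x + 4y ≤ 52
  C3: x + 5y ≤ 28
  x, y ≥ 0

(0, 0), (8.6, 0), (8, 3), (7.048, 4.19), (0, 5.6)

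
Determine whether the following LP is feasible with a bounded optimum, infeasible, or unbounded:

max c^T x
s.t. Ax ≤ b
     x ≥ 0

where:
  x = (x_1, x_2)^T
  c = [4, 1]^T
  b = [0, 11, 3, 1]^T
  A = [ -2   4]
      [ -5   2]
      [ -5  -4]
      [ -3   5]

Unbounded (objective can increase without bound)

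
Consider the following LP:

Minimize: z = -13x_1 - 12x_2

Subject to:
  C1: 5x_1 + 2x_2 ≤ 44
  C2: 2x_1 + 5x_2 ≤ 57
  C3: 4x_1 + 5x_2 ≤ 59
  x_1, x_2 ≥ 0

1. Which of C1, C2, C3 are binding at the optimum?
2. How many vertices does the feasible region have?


1. C1, C3
2. 5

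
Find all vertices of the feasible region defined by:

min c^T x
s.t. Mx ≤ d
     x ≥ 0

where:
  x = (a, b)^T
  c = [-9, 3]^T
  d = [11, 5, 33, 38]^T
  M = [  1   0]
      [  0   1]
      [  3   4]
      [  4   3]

(0, 0), (9.5, 0), (7.571, 2.571), (4.333, 5), (0, 5)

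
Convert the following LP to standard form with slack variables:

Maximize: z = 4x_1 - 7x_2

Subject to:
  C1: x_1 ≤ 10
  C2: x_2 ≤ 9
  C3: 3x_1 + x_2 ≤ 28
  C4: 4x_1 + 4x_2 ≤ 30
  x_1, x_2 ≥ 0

max z = 4x_1 - 7x_2

s.t.
  x_1 + s1 = 10
  x_2 + s2 = 9
  3x_1 + x_2 + s3 = 28
  4x_1 + 4x_2 + s4 = 30
  x_1, x_2, s1, s2, s3, s4 ≥ 0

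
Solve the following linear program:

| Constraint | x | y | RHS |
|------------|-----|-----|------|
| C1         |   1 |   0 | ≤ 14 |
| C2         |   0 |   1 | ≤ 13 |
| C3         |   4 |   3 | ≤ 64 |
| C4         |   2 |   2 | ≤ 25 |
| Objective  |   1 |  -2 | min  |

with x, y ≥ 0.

Evaluate the objective at each vertex of the feasible region:
  z(0, 0) = 0
  z(12.5, 0) = 12.5
  z(0, 12.5) = -25  ←
The minimum is at x = 0, y = 12.5.

x = 0, y = 12.5, z = -25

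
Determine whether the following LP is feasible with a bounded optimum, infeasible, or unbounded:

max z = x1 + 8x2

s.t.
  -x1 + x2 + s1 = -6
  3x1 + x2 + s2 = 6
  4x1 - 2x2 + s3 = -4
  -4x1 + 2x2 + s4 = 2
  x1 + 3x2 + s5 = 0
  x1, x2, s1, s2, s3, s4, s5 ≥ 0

Infeasible (no feasible solution exists)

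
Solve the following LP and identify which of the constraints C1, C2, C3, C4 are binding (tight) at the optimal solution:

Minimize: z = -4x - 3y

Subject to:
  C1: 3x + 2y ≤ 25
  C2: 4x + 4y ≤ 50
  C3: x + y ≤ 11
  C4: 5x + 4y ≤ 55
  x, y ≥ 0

At x = 3, y = 8, compute slack b - a·x for each constraint:
  C1: 25 − 25 = 0  (binding)
  C2: 50 − 44 = 6  (slack)
  C3: 11 − 11 = 0  (binding)
  C4: 55 − 47 = 8  (slack)

Optimal: x = 3, y = 8
Binding: C1, C3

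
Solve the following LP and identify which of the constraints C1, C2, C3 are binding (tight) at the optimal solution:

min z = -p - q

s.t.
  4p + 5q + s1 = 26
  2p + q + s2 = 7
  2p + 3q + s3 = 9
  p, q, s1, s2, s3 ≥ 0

At p = 3, q = 1, compute slack b - a·x for each constraint:
  C1: 26 − 17 = 9  (slack)
  C2: 7 − 7 = 0  (binding)
  C3: 9 − 9 = 0  (binding)

Optimal: p = 3, q = 1
Binding: C2, C3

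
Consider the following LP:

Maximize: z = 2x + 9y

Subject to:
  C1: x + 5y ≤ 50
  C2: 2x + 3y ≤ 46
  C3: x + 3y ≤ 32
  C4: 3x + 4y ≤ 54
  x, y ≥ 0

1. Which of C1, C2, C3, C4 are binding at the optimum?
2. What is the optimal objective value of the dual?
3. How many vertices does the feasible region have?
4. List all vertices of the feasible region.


1. C1, C3
2. 91
3. 5
4. (0, 0), (18, 0), (6.8, 8.4), (5, 9), (0, 10)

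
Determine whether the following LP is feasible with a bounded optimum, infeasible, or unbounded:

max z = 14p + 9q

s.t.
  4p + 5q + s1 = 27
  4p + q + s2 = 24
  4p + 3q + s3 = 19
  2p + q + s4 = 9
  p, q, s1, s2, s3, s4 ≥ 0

Feasible with a bounded optimal solution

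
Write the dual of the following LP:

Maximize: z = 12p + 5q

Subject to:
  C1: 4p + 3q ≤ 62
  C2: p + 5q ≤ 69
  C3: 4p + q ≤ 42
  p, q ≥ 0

Primal max cᵀx s.t. Ax ≤ b, x ≥ 0  →  Dual min bᵀy s.t. Aᵀy ≥ c, y ≥ 0.

Minimize: z = 62y1 + 69y2 + 42y3

Subject to:
  4y1 + y2 + 4y3 ≥ 12
  3y1 + 5y2 + y3 ≥ 5
  y1, y2, y3 ≥ 0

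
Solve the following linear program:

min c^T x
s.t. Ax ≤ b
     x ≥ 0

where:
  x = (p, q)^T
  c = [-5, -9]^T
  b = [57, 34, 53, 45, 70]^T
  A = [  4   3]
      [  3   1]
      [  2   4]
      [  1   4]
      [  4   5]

Evaluate the objective at each vertex of the feasible region:
  z(0, 0) = 0
  z(11.33, 0) = -56.67
  z(9.091, 6.727) = -106
  z(5, 10) = -115  ←
  z(0, 11.25) = -101.2
The minimum is at p = 5, q = 10.

p = 5, q = 10, z = -115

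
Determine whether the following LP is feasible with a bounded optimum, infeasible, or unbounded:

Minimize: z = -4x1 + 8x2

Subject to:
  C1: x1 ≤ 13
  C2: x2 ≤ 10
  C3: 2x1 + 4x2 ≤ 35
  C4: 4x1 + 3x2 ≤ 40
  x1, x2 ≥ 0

Feasible with a bounded optimal solution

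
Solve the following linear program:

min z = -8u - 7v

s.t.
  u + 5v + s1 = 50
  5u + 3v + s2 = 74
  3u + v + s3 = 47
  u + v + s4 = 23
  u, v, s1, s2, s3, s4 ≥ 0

Evaluate the objective at each vertex of the feasible region:
  z(0, 0) = 0
  z(14.8, 0) = -118.4
  z(10, 8) = -136  ←
  z(0, 10) = -70
The minimum is at u = 10, v = 8.

u = 10, v = 8, z = -136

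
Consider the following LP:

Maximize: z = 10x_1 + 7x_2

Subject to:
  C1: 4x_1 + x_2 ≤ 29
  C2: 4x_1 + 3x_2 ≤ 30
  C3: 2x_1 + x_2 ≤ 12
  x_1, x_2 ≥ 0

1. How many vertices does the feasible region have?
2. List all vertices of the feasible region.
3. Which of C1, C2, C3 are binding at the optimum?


1. 4
2. (0, 0), (6, 0), (3, 6), (0, 10)
3. C2, C3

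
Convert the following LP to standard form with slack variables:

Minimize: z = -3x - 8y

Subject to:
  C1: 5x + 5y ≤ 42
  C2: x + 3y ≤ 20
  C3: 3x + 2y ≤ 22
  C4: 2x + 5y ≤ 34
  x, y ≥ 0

min z = -3x - 8y

s.t.
  5x + 5y + s1 = 42
  x + 3y + s2 = 20
  3x + 2y + s3 = 22
  2x + 5y + s4 = 34
  x, y, s1, s2, s3, s4 ≥ 0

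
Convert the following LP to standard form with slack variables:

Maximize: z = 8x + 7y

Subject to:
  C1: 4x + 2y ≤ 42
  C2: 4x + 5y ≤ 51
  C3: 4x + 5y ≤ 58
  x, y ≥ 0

max z = 8x + 7y

s.t.
  4x + 2y + s1 = 42
  4x + 5y + s2 = 51
  4x + 5y + s3 = 58
  x, y, s1, s2, s3 ≥ 0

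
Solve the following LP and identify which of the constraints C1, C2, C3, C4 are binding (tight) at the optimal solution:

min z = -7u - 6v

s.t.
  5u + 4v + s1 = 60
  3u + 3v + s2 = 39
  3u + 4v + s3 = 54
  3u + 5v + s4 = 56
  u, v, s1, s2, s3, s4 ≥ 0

At u = 8, v = 5, compute slack b - a·x for each constraint:
  C1: 60 − 60 = 0  (binding)
  C2: 39 − 39 = 0  (binding)
  C3: 54 − 44 = 10  (slack)
  C4: 56 − 49 = 7  (slack)

Optimal: u = 8, v = 5
Binding: C1, C2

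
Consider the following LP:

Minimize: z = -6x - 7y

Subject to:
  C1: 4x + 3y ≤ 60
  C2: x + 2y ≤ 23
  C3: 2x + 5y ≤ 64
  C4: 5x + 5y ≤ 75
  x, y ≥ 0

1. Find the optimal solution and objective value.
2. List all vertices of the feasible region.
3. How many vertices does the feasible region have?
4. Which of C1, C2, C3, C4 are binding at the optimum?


1. x = 7, y = 8, z = -98
2. (0, 0), (15, 0), (7, 8), (0, 11.5)
3. 4
4. C2, C4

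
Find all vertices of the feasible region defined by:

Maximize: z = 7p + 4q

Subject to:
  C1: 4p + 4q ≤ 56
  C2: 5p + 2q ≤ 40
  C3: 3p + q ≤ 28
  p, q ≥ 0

(0, 0), (8, 0), (4, 10), (0, 14)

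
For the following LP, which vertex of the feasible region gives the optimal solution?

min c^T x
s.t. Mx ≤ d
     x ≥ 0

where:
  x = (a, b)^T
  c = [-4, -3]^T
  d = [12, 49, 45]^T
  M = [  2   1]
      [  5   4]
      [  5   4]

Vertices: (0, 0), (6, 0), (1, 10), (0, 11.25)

Evaluate the objective at each vertex of the feasible region:
  z(0, 0) = 0
  z(6, 0) = -24
  z(1, 10) = -34  ←
  z(0, 11.25) = -33.75
The minimum is at a = 1, b = 10.

(1, 10)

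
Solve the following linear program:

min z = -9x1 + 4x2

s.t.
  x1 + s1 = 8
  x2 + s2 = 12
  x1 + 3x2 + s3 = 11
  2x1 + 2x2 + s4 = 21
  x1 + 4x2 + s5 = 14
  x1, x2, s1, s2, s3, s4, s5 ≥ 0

Evaluate the objective at each vertex of the feasible region:
  z(0, 0) = 0
  z(8, 0) = -72  ←
  z(8, 1) = -68
  z(2, 3) = -6
  z(0, 3.5) = 14
The minimum is at x1 = 8, x2 = 0.

x1 = 8, x2 = 0, z = -72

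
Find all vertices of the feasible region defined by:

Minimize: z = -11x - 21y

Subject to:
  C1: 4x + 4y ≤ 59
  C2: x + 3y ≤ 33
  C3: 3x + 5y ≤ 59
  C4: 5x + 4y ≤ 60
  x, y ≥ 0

(0, 0), (12, 0), (4.923, 8.846), (3, 10), (0, 11)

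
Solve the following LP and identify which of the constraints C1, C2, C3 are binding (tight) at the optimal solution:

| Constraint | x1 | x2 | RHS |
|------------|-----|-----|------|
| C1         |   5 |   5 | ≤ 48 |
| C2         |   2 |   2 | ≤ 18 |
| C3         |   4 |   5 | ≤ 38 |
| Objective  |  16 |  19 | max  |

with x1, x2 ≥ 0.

At x1 = 7, x2 = 2, compute slack b - a·x for each constraint:
  C1: 48 − 45 = 3  (slack)
  C2: 18 − 18 = 0  (binding)
  C3: 38 − 38 = 0  (binding)

Optimal: x1 = 7, x2 = 2
Binding: C2, C3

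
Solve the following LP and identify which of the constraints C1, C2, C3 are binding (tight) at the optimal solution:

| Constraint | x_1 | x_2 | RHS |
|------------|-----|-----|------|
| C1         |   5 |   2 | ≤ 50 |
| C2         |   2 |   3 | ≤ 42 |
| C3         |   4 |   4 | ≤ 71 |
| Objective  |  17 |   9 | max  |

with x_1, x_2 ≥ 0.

At x_1 = 6, x_2 = 10, compute slack b - a·x for each constraint:
  C1: 50 − 50 = 0  (binding)
  C2: 42 − 42 = 0  (binding)
  C3: 71 − 64 = 7  (slack)

Optimal: x_1 = 6, x_2 = 10
Binding: C1, C2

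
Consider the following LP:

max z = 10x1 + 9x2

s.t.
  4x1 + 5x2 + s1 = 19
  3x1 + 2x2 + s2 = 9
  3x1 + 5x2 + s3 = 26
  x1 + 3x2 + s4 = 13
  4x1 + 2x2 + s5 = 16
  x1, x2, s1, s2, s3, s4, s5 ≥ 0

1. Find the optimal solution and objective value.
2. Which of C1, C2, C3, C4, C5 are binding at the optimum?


1. x1 = 1, x2 = 3, z = 37
2. C1, C2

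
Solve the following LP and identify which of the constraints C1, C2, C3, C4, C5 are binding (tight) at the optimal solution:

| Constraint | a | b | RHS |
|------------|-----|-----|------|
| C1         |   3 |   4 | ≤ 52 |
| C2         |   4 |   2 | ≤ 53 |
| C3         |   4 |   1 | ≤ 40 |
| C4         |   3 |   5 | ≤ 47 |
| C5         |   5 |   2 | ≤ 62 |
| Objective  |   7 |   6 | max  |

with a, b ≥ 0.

At a = 9, b = 4, compute slack b - a·x for each constraint:
  C1: 52 − 43 = 9  (slack)
  C2: 53 − 44 = 9  (slack)
  C3: 40 − 40 = 0  (binding)
  C4: 47 − 47 = 0  (binding)
  C5: 62 − 53 = 9  (slack)

Optimal: a = 9, b = 4
Binding: C3, C4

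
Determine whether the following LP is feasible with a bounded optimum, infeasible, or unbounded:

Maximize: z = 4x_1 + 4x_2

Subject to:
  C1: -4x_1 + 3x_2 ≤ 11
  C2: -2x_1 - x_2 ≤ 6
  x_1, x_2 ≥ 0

Unbounded (objective can increase without bound)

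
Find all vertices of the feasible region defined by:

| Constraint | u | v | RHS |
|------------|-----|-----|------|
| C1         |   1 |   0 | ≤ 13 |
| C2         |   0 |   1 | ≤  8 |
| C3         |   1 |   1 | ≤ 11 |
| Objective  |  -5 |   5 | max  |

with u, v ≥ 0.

(0, 0), (11, 0), (3, 8), (0, 8)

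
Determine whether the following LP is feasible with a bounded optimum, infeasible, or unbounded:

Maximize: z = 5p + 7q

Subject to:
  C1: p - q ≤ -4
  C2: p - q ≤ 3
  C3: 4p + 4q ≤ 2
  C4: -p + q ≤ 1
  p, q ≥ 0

Infeasible (no feasible solution exists)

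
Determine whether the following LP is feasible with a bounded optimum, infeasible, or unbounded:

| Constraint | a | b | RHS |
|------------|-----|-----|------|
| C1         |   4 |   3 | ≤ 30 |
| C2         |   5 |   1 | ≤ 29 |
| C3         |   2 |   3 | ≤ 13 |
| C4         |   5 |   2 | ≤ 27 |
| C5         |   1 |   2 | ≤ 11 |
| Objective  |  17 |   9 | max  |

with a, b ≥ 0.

Feasible with a bounded optimal solution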